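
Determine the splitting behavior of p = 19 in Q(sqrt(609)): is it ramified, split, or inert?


K = Q(sqrt(609)). Since d mod 4 = 1, disc(K) = 609.
Check p | disc: 609 mod 19 = 1.
p does not divide disc. Compute Legendre symbol (d/p):
1^((19-1)/2) mod 19 = 1
(d/p) = 1, so p splits: (p) = P*P' with e=1, f=1, g=2.
Therefore p is split.

split


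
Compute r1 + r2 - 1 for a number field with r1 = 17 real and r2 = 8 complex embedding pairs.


By Dirichlet's unit theorem:
rank = r1 + r2 - 1
= 17 + 8 - 1
= 24

24


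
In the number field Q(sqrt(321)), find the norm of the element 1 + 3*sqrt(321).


N(a + b*sqrt(d)) = a^2 - d*b^2
= (1)^2 - (321)*(3)^2
= 1 - 2889
= -2888

-2888


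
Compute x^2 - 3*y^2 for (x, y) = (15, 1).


x^2 - d*y^2
= 15^2 - 3*1^2
= 225 - 3
= 222

222


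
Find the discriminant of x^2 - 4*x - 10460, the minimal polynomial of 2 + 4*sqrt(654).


The element 2 + 4*sqrt(654) has minimal polynomial:
x^2 - 4*x - 10460
Discriminant = (-4)^2 - 4*(-10460)
= 16 + 41840
= 41856

41856


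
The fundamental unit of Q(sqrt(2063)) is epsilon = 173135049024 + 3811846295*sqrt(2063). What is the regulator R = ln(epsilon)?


epsilon = 173135049024 + 3811846295*sqrt(2063)
= 3.4627e+11
R = ln(3.4627e+11)
= 26.5705

26.5705


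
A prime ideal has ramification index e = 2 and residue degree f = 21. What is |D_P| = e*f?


|D_P| = e * f
= 2 * 21
= 42

42


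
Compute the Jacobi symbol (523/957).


Compute (523/957) via quadratic reciprocity:
  reciprocity: (523/957) -> +(957/523)
  reduce: (434/523)
  pull out 2: (2/523) = -1  (since 523 mod 8 = 3)
  reciprocity: (217/523) -> +(523/217)
  reduce: (89/217)
  reciprocity: (89/217) -> +(217/89)
  reduce: (39/89)
  reciprocity: (39/89) -> +(89/39)
  reduce: (11/39)
  reciprocity: (11/39) -> -(39/11)
  reduce: (6/11)
  pull out 2: (2/11) = -1  (since 11 mod 8 = 3)
  reciprocity: (3/11) -> -(11/3)
  reduce: (2/3)
  pull out 2: (2/3) = -1  (since 3 mod 8 = 3)
  (1/3) = 1
Product of signs = -1

-1


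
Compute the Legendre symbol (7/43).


p = 43 is prime, so compute (7/43) with the reciprocity algorithm (Jacobi-symbol steps: pull out 2s via (2/n), flip via reciprocity, reduce):
  reciprocity: (7/43) -> -(43/7)
  reduce: (1/7)
  (1/7) = 1
Product of signs = -1
(7/43) = -1

-1


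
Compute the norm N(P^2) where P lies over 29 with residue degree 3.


N(P^a) = p^(a*f)
= 29^(2*3)
= 29^6
= 594823321

594823321


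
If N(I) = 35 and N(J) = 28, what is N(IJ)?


N(IJ) = N(I) * N(J)
= 35 * 28
= 980

980


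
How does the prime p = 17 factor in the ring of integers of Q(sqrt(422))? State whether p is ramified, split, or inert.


K = Q(sqrt(422)). Since d mod 4 = 2, disc(K) = 1688.
Check p | disc: 1688 mod 17 = 5.
p does not divide disc. Compute Legendre symbol (d/p):
14^((17-1)/2) mod 17 = -1
(d/p) = -1, so p is inert: (p) stays prime with e=1, f=2, g=1.
Therefore p is inert.

inert


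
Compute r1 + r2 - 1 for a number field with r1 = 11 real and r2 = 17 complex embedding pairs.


By Dirichlet's unit theorem:
rank = r1 + r2 - 1
= 11 + 17 - 1
= 27

27


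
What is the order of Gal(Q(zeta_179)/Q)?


|Gal(Q(zeta_179)/Q)| = phi(179)
= 178

178


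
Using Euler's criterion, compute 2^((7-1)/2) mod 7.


p = 7 is prime and the exponent is (p-1)/2 = 3, so by Euler's criterion 2^3 = (2/7) = +1 or -1 mod 7.
Compute by square-and-multiply:
  3 = 2 + 1 (binary 11)
  Repeated squaring mod 7: 2^1 = 2, 2^2 = 4
  2^3 = 2^2 * 2^1 = 4 * 2 mod 7
    4 * 2 = 8 = 1 mod 7
  2^3 = 1 mod 7
Result 1: 2 is a quadratic residue mod 7.
2^3 mod 7 = 1

1


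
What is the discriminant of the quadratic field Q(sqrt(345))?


For K = Q(sqrt(d)) with d squarefree: disc(K) = d if d = 1 mod 4, and disc(K) = 4d if d = 2 or 3 mod 4.
Here d = 345, and d mod 4 = 1.
d = 1 mod 4 (O_K = Z[(1+sqrt(d))/2]), so disc(K) = d = 345

345


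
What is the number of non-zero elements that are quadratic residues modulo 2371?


For prime p, the number of non-zero quadratic residues is (p-1)/2.
= (2371-1)/2
= 1185

1185


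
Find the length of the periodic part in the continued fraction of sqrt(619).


Run the CF algorithm for sqrt(619).
a_0 = floor(sqrt(619)) = 24; set m_0=0, q_0=1.
Recurrence: m' = q*a - m,  q' = (d - m'^2)/q,  a' = floor((a_0 + m')/q').
  step 1: m=24, q=43, a=1
  step 2: m=19, q=6, a=7
  step 3: m=23, q=15, a=3
  step 4: m=22, q=9, a=5
  step 5: m=23, q=10, a=4
  step 6: m=17, q=33, a=1
  step 7: m=16, q=11, a=3
  step 8: m=17, q=30, a=1
  step 9: m=13, q=15, a=2
  step 10: m=17, q=22, a=1
  step 11: m=5, q=27, a=1
  step 12: m=22, q=5, a=9
  step 13: m=23, q=18, a=2
  step 14: m=13, q=25, a=1
  step 15: m=12, q=19, a=1
  step 16: m=7, q=30, a=1
  step 17: m=23, q=3, a=15
  step 18: m=22, q=45, a=1
  step 19: m=23, q=2, a=23
  step 20: m=23, q=45, a=1
  step 21: m=22, q=3, a=15
  step 22: m=23, q=30, a=1
  step 23: m=7, q=19, a=1
  step 24: m=12, q=25, a=1
  step 25: m=13, q=18, a=2
  step 26: m=23, q=5, a=9
  step 27: m=22, q=27, a=1
  step 28: m=5, q=22, a=1
  step 29: m=17, q=15, a=2
  step 30: m=13, q=30, a=1
  step 31: m=17, q=11, a=3
  step 32: m=16, q=33, a=1
  step 33: m=17, q=10, a=4
  step 34: m=23, q=9, a=5
  step 35: m=22, q=15, a=3
  step 36: m=23, q=6, a=7
  step 37: m=19, q=43, a=1
  step 38: m=24, q=1, a=48
a_38 = 2*a_0 = 48, so the period closes here.
sqrt(619) = [24; 1, 7, 3, 5, 4, 1, 3, 1, 2, 1, 1, 9, 2, 1, 1, 1, 15, 1, 23, 1, 15, 1, 1, 1, 2, 9, 1, 1, 2, 1, 3, 1, 4, 5, 3, 7, 1, 48]
Period length = 38

38


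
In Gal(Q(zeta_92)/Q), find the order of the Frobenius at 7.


The Frobenius at p in Gal(Q(zeta_n)/Q) = (Z/nZ)* is the class of p, so its order is ord_92(7), the smallest k >= 1 with 7^k = 1 mod 92.
n = 92 = 2^2 * 23, phi(92) = 44; the order divides phi(n).
Divisors of 44: 1, 2, 4, 11, 22, 44
Repeated squaring mod 92: 7^1 = 7, 7^2 = 49, 7^4 = 9, 7^8 = 81, 7^16 = 29, 7^32 = 13
Test divisors in increasing order:
  k=1: 7^1 = 7 mod 92
  k=2: 7^2 = 49 mod 92
  k=4: 7^4 = 9 mod 92
  k=11: 7^11 = 81 * 49 * 7 = 91 mod 92
  k=22: 7^22 = 29 * 9 * 49 = 1 mod 92  <- first divisor giving 1
Order = 22

22


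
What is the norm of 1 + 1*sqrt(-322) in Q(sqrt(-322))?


N(a + b*sqrt(d)) = a^2 - d*b^2
= (1)^2 - (-322)*(1)^2
= 1 + 322
= 323

323


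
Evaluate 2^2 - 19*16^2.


x^2 - d*y^2
= 2^2 - 19*16^2
= 4 - 4864
= -4860

-4860


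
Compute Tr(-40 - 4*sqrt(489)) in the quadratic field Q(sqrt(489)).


Tr(a + b*sqrt(d)) = (a + b*sqrt(d)) + (a - b*sqrt(d)) = 2a
= 2 * (-40)
= -80

-80


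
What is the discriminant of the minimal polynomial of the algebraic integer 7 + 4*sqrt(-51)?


The element 7 + 4*sqrt(-51) has minimal polynomial:
x^2 - 14*x + 865
Discriminant = (-14)^2 - 4*(865)
= 196 - 3460
= -3264

-3264


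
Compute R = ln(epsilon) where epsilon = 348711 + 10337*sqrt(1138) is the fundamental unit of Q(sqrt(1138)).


epsilon = 348711 + 10337*sqrt(1138)
= 697422.0000
R = ln(697422.0000)
= 13.4551

13.4551


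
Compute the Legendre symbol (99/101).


p = 101 is prime, so compute (99/101) with the reciprocity algorithm (Jacobi-symbol steps: pull out 2s via (2/n), flip via reciprocity, reduce):
  reciprocity: (99/101) -> +(101/99)
  reduce: (2/99)
  pull out 2: (2/99) = -1  (since 99 mod 8 = 3)
  (1/99) = 1
Product of signs = -1
(99/101) = -1

-1


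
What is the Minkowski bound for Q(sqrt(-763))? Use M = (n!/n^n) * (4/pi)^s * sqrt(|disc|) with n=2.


d = -763, d mod 4 = 1, so disc(K) = d = -763; |disc(K)| = 763
Imaginary quadratic field, so n = 2, s = r2 = 1, r1 = 0
M = (n!/n^n) * (4/pi)^s * sqrt(|disc(K)|) = (2!/2^2) * (4/pi)^1 * sqrt(763)
= 0.5 * 1.273240 * 27.622455
= 17.5850

17.5850


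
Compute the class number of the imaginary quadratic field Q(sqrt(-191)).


K = Q(sqrt(-191)). d mod 4 = 1, so D = disc(K) = d = -191
h(K) equals the number of primitive reduced positive-definite forms (a, b, c) = a*x^2 + b*x*y + c*y^2 with b^2 - 4ac = D,
where reduced means |b| <= a <= c, with b >= 0 whenever |b| = a or a = c, and primitive means gcd(a, b, c) = 1.
Reduced forces 3a^2 <= |D| = 191, so 1 <= a <= 7; b must have the parity of D, and c = (b^2 - D)/(4a) must be an integer >= a.
Enumerate a = 1..7, b in [-a, a]:
  a=1: (1, 1, 48)  [1]
  a=2: (2, -1, 24), (2, 1, 24)  [2]
  a=3: (3, -1, 16), (3, 1, 16)  [2]
  a=4: (4, -1, 12), (4, 1, 12)  [2]
  a=5: (5, -3, 10), (5, 3, 10)  [2]
  a=6: (6, -5, 9), (6, -1, 8), (6, 1, 8), (6, 5, 9)  [4]
  a=7: none
Total reduced forms: 1 + 2 + 2 + 2 + 2 + 4 = 13
h = 13

13


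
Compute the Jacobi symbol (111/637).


Compute (111/637) via quadratic reciprocity:
  reciprocity: (111/637) -> +(637/111)
  reduce: (82/111)
  pull out 2: (2/111) = +1  (since 111 mod 8 = 7)
  reciprocity: (41/111) -> +(111/41)
  reduce: (29/41)
  reciprocity: (29/41) -> +(41/29)
  reduce: (12/29)
  pull out 2: (2/29) = -1  (since 29 mod 8 = 5)
  pull out 2: (2/29) = -1  (since 29 mod 8 = 5)
  reciprocity: (3/29) -> +(29/3)
  reduce: (2/3)
  pull out 2: (2/3) = -1  (since 3 mod 8 = 3)
  (1/3) = 1
Product of signs = -1

-1


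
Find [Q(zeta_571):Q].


The degree equals Euler's totient phi(571).
571 = 571
phi(571) = 570

570


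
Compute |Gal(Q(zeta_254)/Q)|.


|Gal(Q(zeta_254)/Q)| = phi(254)
= 126

126


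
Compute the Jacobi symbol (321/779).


Compute (321/779) via quadratic reciprocity:
  reciprocity: (321/779) -> +(779/321)
  reduce: (137/321)
  reciprocity: (137/321) -> +(321/137)
  reduce: (47/137)
  reciprocity: (47/137) -> +(137/47)
  reduce: (43/47)
  reciprocity: (43/47) -> -(47/43)
  reduce: (4/43)
  pull out 2: (2/43) = -1  (since 43 mod 8 = 3)
  pull out 2: (2/43) = -1  (since 43 mod 8 = 3)
  (1/43) = 1
Product of signs = -1

-1


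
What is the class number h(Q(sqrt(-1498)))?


K = Q(sqrt(-1498)). d mod 4 = 2, so D = disc(K) = 4d = -5992
h(K) equals the number of primitive reduced positive-definite forms (a, b, c) = a*x^2 + b*x*y + c*y^2 with b^2 - 4ac = D,
where reduced means |b| <= a <= c, with b >= 0 whenever |b| = a or a = c, and primitive means gcd(a, b, c) = 1.
Reduced forces 3a^2 <= |D| = 5992, so 1 <= a <= 44; b must have the parity of D, and c = (b^2 - D)/(4a) must be an integer >= a.
Enumerate a = 1..44, b in [-a, a]:
  a=1: (1, 0, 1498)  [1]
  a=2: (2, 0, 749)  [1]
  a=3..6: none
  a=7: (7, 0, 214)  [1]
  a=8..10: none
  a=11: (11, -6, 137), (11, 6, 137)  [2]
  a=12: none
  a=13: (13, -12, 118), (13, 12, 118)  [2]
  a=14: (14, 0, 107)  [1]
  a=15..16: none
  a=17: (17, -14, 91), (17, 14, 91)  [2]
  a=18..21: none
  a=22: (22, -16, 71), (22, 16, 71)  [2]
  a=23..25: none
  a=26: (26, -12, 59), (26, 12, 59)  [2]
  a=27..33: none
  a=34: (34, -20, 47), (34, 20, 47)  [2]
  a=35..44: none
Total reduced forms: 1 + 1 + 1 + 2 + 2 + 1 + 2 + 2 + 2 + 2 = 16
h = 16

16


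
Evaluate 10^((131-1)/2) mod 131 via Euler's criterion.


p = 131 is prime and the exponent is (p-1)/2 = 65, so by Euler's criterion 10^65 = (10/131) = +1 or -1 mod 131.
Compute by square-and-multiply:
  65 = 64 + 1 (binary 1000001)
  Repeated squaring mod 131: 10^1 = 10, 10^2 = 100, 10^4 = 44, 10^8 = 102, 10^16 = 55, 10^32 = 12, 10^64 = 13
  10^65 = 10^64 * 10^1 = 13 * 10 mod 131
    13 * 10 = 130 = 130 mod 131
  10^65 = 130 mod 131
Result 130 = p - 1 = -1 mod 131: 10 is a quadratic non-residue mod 131. As a residue in [0, p-1] the value is 130.
10^65 mod 131 = 130

130


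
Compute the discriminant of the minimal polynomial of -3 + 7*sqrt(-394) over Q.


The element -3 + 7*sqrt(-394) has minimal polynomial:
x^2 + 6*x + 19315
Discriminant = (6)^2 - 4*(19315)
= 36 - 77260
= -77224

-77224


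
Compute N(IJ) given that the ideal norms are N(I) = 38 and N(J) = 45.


N(IJ) = N(I) * N(J)
= 38 * 45
= 1710

1710


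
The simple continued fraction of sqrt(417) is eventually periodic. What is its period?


Run the CF algorithm for sqrt(417).
a_0 = floor(sqrt(417)) = 20; set m_0=0, q_0=1.
Recurrence: m' = q*a - m,  q' = (d - m'^2)/q,  a' = floor((a_0 + m')/q').
  step 1: m=20, q=17, a=2
  step 2: m=14, q=13, a=2
  step 3: m=12, q=21, a=1
  step 4: m=9, q=16, a=1
  step 5: m=7, q=23, a=1
  step 6: m=16, q=7, a=5
  step 7: m=19, q=8, a=4
  step 8: m=13, q=31, a=1
  step 9: m=18, q=3, a=12
  step 10: m=18, q=31, a=1
  step 11: m=13, q=8, a=4
  step 12: m=19, q=7, a=5
  step 13: m=16, q=23, a=1
  step 14: m=7, q=16, a=1
  step 15: m=9, q=21, a=1
  step 16: m=12, q=13, a=2
  step 17: m=14, q=17, a=2
  step 18: m=20, q=1, a=40
a_18 = 2*a_0 = 40, so the period closes here.
sqrt(417) = [20; 2, 2, 1, 1, 1, 5, 4, 1, 12, 1, 4, 5, 1, 1, 1, 2, 2, 40]
Period length = 18

18


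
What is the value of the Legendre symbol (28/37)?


p = 37 is prime, so compute (28/37) with the reciprocity algorithm (Jacobi-symbol steps: pull out 2s via (2/n), flip via reciprocity, reduce):
  pull out 2: (2/37) = -1  (since 37 mod 8 = 5)
  pull out 2: (2/37) = -1  (since 37 mod 8 = 5)
  reciprocity: (7/37) -> +(37/7)
  reduce: (2/7)
  pull out 2: (2/7) = +1  (since 7 mod 8 = 7)
  (1/7) = 1
Product of signs = 1
(28/37) = 1

1


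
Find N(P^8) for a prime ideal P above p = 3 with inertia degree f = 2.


N(P^a) = p^(a*f)
= 3^(8*2)
= 3^16
= 43046721

43046721


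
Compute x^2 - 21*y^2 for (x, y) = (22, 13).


x^2 - d*y^2
= 22^2 - 21*13^2
= 484 - 3549
= -3065

-3065


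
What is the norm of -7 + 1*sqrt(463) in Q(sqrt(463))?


N(a + b*sqrt(d)) = a^2 - d*b^2
= (-7)^2 - (463)*(1)^2
= 49 - 463
= -414

-414


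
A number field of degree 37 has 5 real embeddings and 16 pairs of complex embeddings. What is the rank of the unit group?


By Dirichlet's unit theorem:
rank = r1 + r2 - 1
= 5 + 16 - 1
= 20

20


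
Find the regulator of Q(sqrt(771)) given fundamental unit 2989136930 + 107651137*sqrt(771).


epsilon = 2989136930 + 107651137*sqrt(771)
= 5.9783e+09
R = ln(5.9783e+09)
= 22.5114

22.5114


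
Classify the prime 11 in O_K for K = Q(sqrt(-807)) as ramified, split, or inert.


K = Q(sqrt(-807)). Since d mod 4 = 1, disc(K) = -807.
Check p | disc: -807 mod 11 = 7.
p does not divide disc. Compute Legendre symbol (d/p):
7^((11-1)/2) mod 11 = -1
(d/p) = -1, so p is inert: (p) stays prime with e=1, f=2, g=1.
Therefore p is inert.

inert


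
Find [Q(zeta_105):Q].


The degree equals Euler's totient phi(105).
105 = 3 * 5 * 7
phi(105) = 48

48


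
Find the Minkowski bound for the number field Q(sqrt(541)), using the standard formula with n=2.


d = 541, d mod 4 = 1, so disc(K) = d = 541; |disc(K)| = 541
Real quadratic field, so n = 2, s = r2 = 0, r1 = 2
M = (n!/n^n) * (4/pi)^s * sqrt(|disc(K)|) = (2!/2^2) * (4/pi)^0 * sqrt(541)
= 0.5 * 1.000000 * 23.259407
= 11.6297

11.6297


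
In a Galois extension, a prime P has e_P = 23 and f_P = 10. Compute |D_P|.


|D_P| = e * f
= 23 * 10
= 230

230


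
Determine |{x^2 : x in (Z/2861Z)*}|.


For prime p, the number of non-zero quadratic residues is (p-1)/2.
= (2861-1)/2
= 1430

1430


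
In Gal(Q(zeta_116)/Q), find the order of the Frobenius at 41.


The Frobenius at p in Gal(Q(zeta_n)/Q) = (Z/nZ)* is the class of p, so its order is ord_116(41), the smallest k >= 1 with 41^k = 1 mod 116.
n = 116 = 2^2 * 29, phi(116) = 56; the order divides phi(n).
Divisors of 56: 1, 2, 4, 7, 8, 14, 28, 56
Repeated squaring mod 116: 41^1 = 41, 41^2 = 57, 41^4 = 1, 41^8 = 1, 41^16 = 1, 41^32 = 1
Test divisors in increasing order:
  k=1: 41^1 = 41 mod 116
  k=2: 41^2 = 57 mod 116
  k=4: 41^4 = 1 mod 116  <- first divisor giving 1
Order = 4

4


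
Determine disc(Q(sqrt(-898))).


For K = Q(sqrt(d)) with d squarefree: disc(K) = d if d = 1 mod 4, and disc(K) = 4d if d = 2 or 3 mod 4.
Here d = -898, and d mod 4 = 2.
d = 2 mod 4, not 1 (O_K = Z[sqrt(d)]), so disc(K) = 4d = 4 * (-898) = -3592

-3592


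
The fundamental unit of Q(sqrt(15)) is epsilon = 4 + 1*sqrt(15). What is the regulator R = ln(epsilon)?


epsilon = 4 + 1*sqrt(15)
= 7.8730
R = ln(7.8730)
= 2.0634

2.0634


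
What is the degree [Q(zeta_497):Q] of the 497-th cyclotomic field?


The degree equals Euler's totient phi(497).
497 = 7 * 71
phi(497) = 420

420


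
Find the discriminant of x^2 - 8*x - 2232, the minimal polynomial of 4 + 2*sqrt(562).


The element 4 + 2*sqrt(562) has minimal polynomial:
x^2 - 8*x - 2232
Discriminant = (-8)^2 - 4*(-2232)
= 64 + 8928
= 8992

8992


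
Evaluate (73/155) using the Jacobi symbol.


Compute (73/155) via quadratic reciprocity:
  reciprocity: (73/155) -> +(155/73)
  reduce: (9/73)
  reciprocity: (9/73) -> +(73/9)
  reduce: (1/9)
  (1/9) = 1
Product of signs = 1

1


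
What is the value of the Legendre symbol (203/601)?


p = 601 is prime, so compute (203/601) with the reciprocity algorithm (Jacobi-symbol steps: pull out 2s via (2/n), flip via reciprocity, reduce):
  reciprocity: (203/601) -> +(601/203)
  reduce: (195/203)
  reciprocity: (195/203) -> -(203/195)
  reduce: (8/195)
  pull out 2: (2/195) = -1  (since 195 mod 8 = 3)
  pull out 2: (2/195) = -1  (since 195 mod 8 = 3)
  pull out 2: (2/195) = -1  (since 195 mod 8 = 3)
  (1/195) = 1
Product of signs = 1
(203/601) = 1

1


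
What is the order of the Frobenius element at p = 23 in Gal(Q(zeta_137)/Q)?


The Frobenius at p in Gal(Q(zeta_n)/Q) = (Z/nZ)* is the class of p, so its order is ord_137(23), the smallest k >= 1 with 23^k = 1 mod 137.
n = 137 = 137, phi(137) = 136; the order divides phi(n).
Divisors of 136: 1, 2, 4, 8, 17, 34, 68, 136
Repeated squaring mod 137: 23^1 = 23, 23^2 = 118, 23^4 = 87, 23^8 = 34, 23^16 = 60, 23^32 = 38, 23^64 = 74, 23^128 = 133
Test divisors in increasing order:
  k=1: 23^1 = 23 mod 137
  k=2: 23^2 = 118 mod 137
  k=4: 23^4 = 87 mod 137
  k=8: 23^8 = 34 mod 137
  k=17: 23^17 = 60 * 23 = 10 mod 137
  k=34: 23^34 = 38 * 118 = 100 mod 137
  k=68: 23^68 = 74 * 87 = 136 mod 137
  k=136: 23^136 = 133 * 34 = 1 mod 137  <- first divisor giving 1
Order = 136

136


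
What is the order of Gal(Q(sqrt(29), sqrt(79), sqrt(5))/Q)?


The 3 square roots of distinct primes are multiplicatively independent over Q,
so [K:Q] = 2^3 and Gal(K/Q) is isomorphic to (Z/2Z)^3.
|Gal| = 2^3 = 8

8


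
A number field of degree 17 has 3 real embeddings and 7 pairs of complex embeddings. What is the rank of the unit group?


By Dirichlet's unit theorem:
rank = r1 + r2 - 1
= 3 + 7 - 1
= 9

9


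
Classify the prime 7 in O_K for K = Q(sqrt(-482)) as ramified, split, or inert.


K = Q(sqrt(-482)). Since d mod 4 = 2, disc(K) = -1928.
Check p | disc: -1928 mod 7 = 4.
p does not divide disc. Compute Legendre symbol (d/p):
1^((7-1)/2) mod 7 = 1
(d/p) = 1, so p splits: (p) = P*P' with e=1, f=1, g=2.
Therefore p is split.

split


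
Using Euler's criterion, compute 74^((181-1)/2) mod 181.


p = 181 is prime and the exponent is (p-1)/2 = 90, so by Euler's criterion 74^90 = (74/181) = +1 or -1 mod 181.
Compute by square-and-multiply:
  90 = 64 + 16 + 8 + 2 (binary 1011010)
  Repeated squaring mod 181: 74^1 = 74, 74^2 = 46, 74^4 = 125, 74^8 = 59, 74^16 = 42, 74^32 = 135, 74^64 = 125
  74^90 = 74^64 * 74^16 * 74^8 * 74^2 = 125 * 42 * 59 * 46 mod 181
    125 * 42 = 5250 = 1 mod 181
    1 * 59 = 59 = 59 mod 181
    59 * 46 = 2714 = 180 mod 181
  74^90 = 180 mod 181
Result 180 = p - 1 = -1 mod 181: 74 is a quadratic non-residue mod 181. As a residue in [0, p-1] the value is 180.
74^90 mod 181 = 180

180


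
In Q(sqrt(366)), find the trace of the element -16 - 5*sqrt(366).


Tr(a + b*sqrt(d)) = (a + b*sqrt(d)) + (a - b*sqrt(d)) = 2a
= 2 * (-16)
= -32

-32


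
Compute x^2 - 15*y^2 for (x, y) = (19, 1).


x^2 - d*y^2
= 19^2 - 15*1^2
= 361 - 15
= 346

346


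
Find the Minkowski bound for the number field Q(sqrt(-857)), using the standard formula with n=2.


d = -857, d mod 4 = 3, so disc(K) = 4d = -3428; |disc(K)| = 3428
Imaginary quadratic field, so n = 2, s = r2 = 1, r1 = 0
M = (n!/n^n) * (4/pi)^s * sqrt(|disc(K)|) = (2!/2^2) * (4/pi)^1 * sqrt(3428)
= 0.5 * 1.273240 * 58.549125
= 37.2735

37.2735


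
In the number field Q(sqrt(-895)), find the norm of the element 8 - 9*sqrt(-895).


N(a + b*sqrt(d)) = a^2 - d*b^2
= (8)^2 - (-895)*(-9)^2
= 64 + 72495
= 72559

72559


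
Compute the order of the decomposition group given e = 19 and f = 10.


|D_P| = e * f
= 19 * 10
= 190

190


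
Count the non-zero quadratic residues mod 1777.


For prime p, the number of non-zero quadratic residues is (p-1)/2.
= (1777-1)/2
= 888

888


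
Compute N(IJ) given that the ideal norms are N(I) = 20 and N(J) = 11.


N(IJ) = N(I) * N(J)
= 20 * 11
= 220

220


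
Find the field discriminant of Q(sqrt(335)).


For K = Q(sqrt(d)) with d squarefree: disc(K) = d if d = 1 mod 4, and disc(K) = 4d if d = 2 or 3 mod 4.
Here d = 335, and d mod 4 = 3.
d = 3 mod 4, not 1 (O_K = Z[sqrt(d)]), so disc(K) = 4d = 4 * (335) = 1340

1340


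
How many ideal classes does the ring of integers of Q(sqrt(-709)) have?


K = Q(sqrt(-709)). d mod 4 = 3, so D = disc(K) = 4d = -2836
h(K) equals the number of primitive reduced positive-definite forms (a, b, c) = a*x^2 + b*x*y + c*y^2 with b^2 - 4ac = D,
where reduced means |b| <= a <= c, with b >= 0 whenever |b| = a or a = c, and primitive means gcd(a, b, c) = 1.
Reduced forces 3a^2 <= |D| = 2836, so 1 <= a <= 30; b must have the parity of D, and c = (b^2 - D)/(4a) must be an integer >= a.
Enumerate a = 1..30, b in [-a, a]:
  a=1: (1, 0, 709)  [1]
  a=2: (2, 2, 355)  [1]
  a=3..4: none
  a=5: (5, -2, 142), (5, 2, 142)  [2]
  a=6..9: none
  a=10: (10, -2, 71), (10, 2, 71)  [2]
  a=11..22: none
  a=23: (23, -4, 31), (23, 4, 31)  [2]
  a=24: none
  a=25: (25, -8, 29), (25, 8, 29)  [2]
  a=26..30: none
Total reduced forms: 1 + 1 + 2 + 2 + 2 + 2 = 10
h = 10

10


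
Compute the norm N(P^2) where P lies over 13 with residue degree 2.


N(P^a) = p^(a*f)
= 13^(2*2)
= 13^4
= 28561

28561


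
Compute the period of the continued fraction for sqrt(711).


Run the CF algorithm for sqrt(711).
a_0 = floor(sqrt(711)) = 26; set m_0=0, q_0=1.
Recurrence: m' = q*a - m,  q' = (d - m'^2)/q,  a' = floor((a_0 + m')/q').
  step 1: m=26, q=35, a=1
  step 2: m=9, q=18, a=1
  step 3: m=9, q=35, a=1
  step 4: m=26, q=1, a=52
a_4 = 2*a_0 = 52, so the period closes here.
sqrt(711) = [26; 1, 1, 1, 52]
Period length = 4

4


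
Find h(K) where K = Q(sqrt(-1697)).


K = Q(sqrt(-1697)). d mod 4 = 3, so D = disc(K) = 4d = -6788
h(K) equals the number of primitive reduced positive-definite forms (a, b, c) = a*x^2 + b*x*y + c*y^2 with b^2 - 4ac = D,
where reduced means |b| <= a <= c, with b >= 0 whenever |b| = a or a = c, and primitive means gcd(a, b, c) = 1.
Reduced forces 3a^2 <= |D| = 6788, so 1 <= a <= 47; b must have the parity of D, and c = (b^2 - D)/(4a) must be an integer >= a.
Enumerate a = 1..47, b in [-a, a]:
  a=1: (1, 0, 1697)  [1]
  a=2: (2, 2, 849)  [1]
  a=3: (3, -2, 566), (3, 2, 566)  [2]
  a=4..5: none
  a=6: (6, -2, 283), (6, 2, 283)  [2]
  a=7: (7, -4, 243), (7, 4, 243)  [2]
  a=8: none
  a=9: (9, -4, 189), (9, 4, 189)  [2]
  a=10..13: none
  a=14: (14, -10, 123), (14, 10, 123)  [2]
  a=15..17: none
  a=18: (18, -14, 97), (18, 14, 97)  [2]
  a=19..20: none
  a=21: (21, -10, 82), (21, -4, 81), (21, 4, 81), (21, 10, 82)  [4]
  a=22..26: none
  a=27: (27, -4, 63), (27, 4, 63)  [2]
  a=28..30: none
  a=31: (31, -30, 62), (31, 30, 62)  [2]
  a=32..40: none
  a=41: (41, -10, 42), (41, 10, 42)  [2]
  a=42: (42, -38, 49), (42, 38, 49)  [2]
  a=43: (43, -36, 47), (43, 36, 47)  [2]
  a=44..47: none
Total reduced forms: 1 + 1 + 2 + 2 + 2 + 2 + 2 + 2 + 4 + 2 + 2 + 2 + 2 + 2 = 28
h = 28

28


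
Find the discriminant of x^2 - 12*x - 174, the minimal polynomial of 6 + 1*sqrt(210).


The element 6 + 1*sqrt(210) has minimal polynomial:
x^2 - 12*x - 174
Discriminant = (-12)^2 - 4*(-174)
= 144 + 696
= 840

840


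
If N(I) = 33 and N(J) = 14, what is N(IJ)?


N(IJ) = N(I) * N(J)
= 33 * 14
= 462

462


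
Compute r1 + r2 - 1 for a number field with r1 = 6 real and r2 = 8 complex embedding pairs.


By Dirichlet's unit theorem:
rank = r1 + r2 - 1
= 6 + 8 - 1
= 13

13


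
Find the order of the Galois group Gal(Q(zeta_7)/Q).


|Gal(Q(zeta_7)/Q)| = phi(7)
= 6

6


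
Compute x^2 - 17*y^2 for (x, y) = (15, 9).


x^2 - d*y^2
= 15^2 - 17*9^2
= 225 - 1377
= -1152

-1152


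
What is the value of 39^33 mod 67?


p = 67 is prime and the exponent is (p-1)/2 = 33, so by Euler's criterion 39^33 = (39/67) = +1 or -1 mod 67.
Compute by square-and-multiply:
  33 = 32 + 1 (binary 100001)
  Repeated squaring mod 67: 39^1 = 39, 39^2 = 47, 39^4 = 65, 39^8 = 4, 39^16 = 16, 39^32 = 55
  39^33 = 39^32 * 39^1 = 55 * 39 mod 67
    55 * 39 = 2145 = 1 mod 67
  39^33 = 1 mod 67
Result 1: 39 is a quadratic residue mod 67.
39^33 mod 67 = 1

1


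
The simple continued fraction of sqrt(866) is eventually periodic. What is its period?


Run the CF algorithm for sqrt(866).
a_0 = floor(sqrt(866)) = 29; set m_0=0, q_0=1.
Recurrence: m' = q*a - m,  q' = (d - m'^2)/q,  a' = floor((a_0 + m')/q').
  step 1: m=29, q=25, a=2
  step 2: m=21, q=17, a=2
  step 3: m=13, q=41, a=1
  step 4: m=28, q=2, a=28
  step 5: m=28, q=41, a=1
  step 6: m=13, q=17, a=2
  step 7: m=21, q=25, a=2
  step 8: m=29, q=1, a=58
a_8 = 2*a_0 = 58, so the period closes here.
sqrt(866) = [29; 2, 2, 1, 28, 1, 2, 2, 58]
Period length = 8

8


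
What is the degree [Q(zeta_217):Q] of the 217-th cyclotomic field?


The degree equals Euler's totient phi(217).
217 = 7 * 31
phi(217) = 180

180


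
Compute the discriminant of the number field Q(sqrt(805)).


For K = Q(sqrt(d)) with d squarefree: disc(K) = d if d = 1 mod 4, and disc(K) = 4d if d = 2 or 3 mod 4.
Here d = 805, and d mod 4 = 1.
d = 1 mod 4 (O_K = Z[(1+sqrt(d))/2]), so disc(K) = d = 805

805


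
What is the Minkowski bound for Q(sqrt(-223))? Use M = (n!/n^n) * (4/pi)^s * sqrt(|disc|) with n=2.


d = -223, d mod 4 = 1, so disc(K) = d = -223; |disc(K)| = 223
Imaginary quadratic field, so n = 2, s = r2 = 1, r1 = 0
M = (n!/n^n) * (4/pi)^s * sqrt(|disc(K)|) = (2!/2^2) * (4/pi)^1 * sqrt(223)
= 0.5 * 1.273240 * 14.933185
= 9.5068

9.5068


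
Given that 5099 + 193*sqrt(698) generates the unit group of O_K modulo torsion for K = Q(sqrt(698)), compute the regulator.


epsilon = 5099 + 193*sqrt(698)
= 10198.0001
R = ln(10198.0001)
= 9.2299

9.2299


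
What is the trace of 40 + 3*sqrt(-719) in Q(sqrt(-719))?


Tr(a + b*sqrt(d)) = (a + b*sqrt(d)) + (a - b*sqrt(d)) = 2a
= 2 * (40)
= 80

80


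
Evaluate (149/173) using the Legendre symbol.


p = 173 is prime, so compute (149/173) with the reciprocity algorithm (Jacobi-symbol steps: pull out 2s via (2/n), flip via reciprocity, reduce):
  reciprocity: (149/173) -> +(173/149)
  reduce: (24/149)
  pull out 2: (2/149) = -1  (since 149 mod 8 = 5)
  pull out 2: (2/149) = -1  (since 149 mod 8 = 5)
  pull out 2: (2/149) = -1  (since 149 mod 8 = 5)
  reciprocity: (3/149) -> +(149/3)
  reduce: (2/3)
  pull out 2: (2/3) = -1  (since 3 mod 8 = 3)
  (1/3) = 1
Product of signs = 1
(149/173) = 1

1


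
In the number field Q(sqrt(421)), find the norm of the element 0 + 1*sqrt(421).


N(a + b*sqrt(d)) = a^2 - d*b^2
= (0)^2 - (421)*(1)^2
= 0 - 421
= -421

-421


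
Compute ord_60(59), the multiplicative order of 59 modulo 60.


We want ord_60(59), the smallest k >= 1 with 59^k = 1 mod 60.
n = 60 = 2^2 * 3 * 5, phi(60) = 16; the order divides phi(n).
Divisors of 16: 1, 2, 4, 8, 16
Repeated squaring mod 60: 59^1 = 59, 59^2 = 1, 59^4 = 1, 59^8 = 1, 59^16 = 1
Test divisors in increasing order:
  k=1: 59^1 = 59 mod 60
  k=2: 59^2 = 1 mod 60  <- first divisor giving 1
Order = 2

2


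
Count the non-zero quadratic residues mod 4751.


For prime p, the number of non-zero quadratic residues is (p-1)/2.
= (4751-1)/2
= 2375

2375


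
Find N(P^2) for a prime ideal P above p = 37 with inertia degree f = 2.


N(P^a) = p^(a*f)
= 37^(2*2)
= 37^4
= 1874161

1874161


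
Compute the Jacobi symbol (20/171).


Compute (20/171) via quadratic reciprocity:
  pull out 2: (2/171) = -1  (since 171 mod 8 = 3)
  pull out 2: (2/171) = -1  (since 171 mod 8 = 3)
  reciprocity: (5/171) -> +(171/5)
  reduce: (1/5)
  (1/5) = 1
Product of signs = 1

1


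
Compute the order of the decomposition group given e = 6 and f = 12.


|D_P| = e * f
= 6 * 12
= 72

72


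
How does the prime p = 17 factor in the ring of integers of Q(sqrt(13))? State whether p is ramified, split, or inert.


K = Q(sqrt(13)). Since d mod 4 = 1, disc(K) = 13.
Check p | disc: 13 mod 17 = 13.
p does not divide disc. Compute Legendre symbol (d/p):
13^((17-1)/2) mod 17 = 1
(d/p) = 1, so p splits: (p) = P*P' with e=1, f=1, g=2.
Therefore p is split.

split


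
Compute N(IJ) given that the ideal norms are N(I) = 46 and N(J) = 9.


N(IJ) = N(I) * N(J)
= 46 * 9
= 414

414


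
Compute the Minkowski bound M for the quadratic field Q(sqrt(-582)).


d = -582, d mod 4 = 2, so disc(K) = 4d = -2328; |disc(K)| = 2328
Imaginary quadratic field, so n = 2, s = r2 = 1, r1 = 0
M = (n!/n^n) * (4/pi)^s * sqrt(|disc(K)|) = (2!/2^2) * (4/pi)^1 * sqrt(2328)
= 0.5 * 1.273240 * 48.249352
= 30.7165

30.7165


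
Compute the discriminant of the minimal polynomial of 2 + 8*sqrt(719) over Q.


The element 2 + 8*sqrt(719) has minimal polynomial:
x^2 - 4*x - 46012
Discriminant = (-4)^2 - 4*(-46012)
= 16 + 184048
= 184064

184064


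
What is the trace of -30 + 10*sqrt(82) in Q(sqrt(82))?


Tr(a + b*sqrt(d)) = (a + b*sqrt(d)) + (a - b*sqrt(d)) = 2a
= 2 * (-30)
= -60

-60


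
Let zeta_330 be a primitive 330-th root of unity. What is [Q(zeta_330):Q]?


The degree equals Euler's totient phi(330).
330 = 2 * 3 * 5 * 11
phi(330) = 80

80


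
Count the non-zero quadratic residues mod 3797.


For prime p, the number of non-zero quadratic residues is (p-1)/2.
= (3797-1)/2
= 1898

1898


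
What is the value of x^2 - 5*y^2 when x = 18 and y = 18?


x^2 - d*y^2
= 18^2 - 5*18^2
= 324 - 1620
= -1296

-1296


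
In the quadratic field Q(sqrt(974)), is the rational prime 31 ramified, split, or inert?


K = Q(sqrt(974)). Since d mod 4 = 2, disc(K) = 3896.
Check p | disc: 3896 mod 31 = 21.
p does not divide disc. Compute Legendre symbol (d/p):
13^((31-1)/2) mod 31 = -1
(d/p) = -1, so p is inert: (p) stays prime with e=1, f=2, g=1.
Therefore p is inert.

inert


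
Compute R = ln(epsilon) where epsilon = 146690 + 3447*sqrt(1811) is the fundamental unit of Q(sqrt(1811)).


epsilon = 146690 + 3447*sqrt(1811)
= 293380.0000
R = ln(293380.0000)
= 12.5892

12.5892


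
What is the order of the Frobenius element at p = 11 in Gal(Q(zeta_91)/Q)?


The Frobenius at p in Gal(Q(zeta_n)/Q) = (Z/nZ)* is the class of p, so its order is ord_91(11), the smallest k >= 1 with 11^k = 1 mod 91.
n = 91 = 7 * 13, phi(91) = 72; the order divides phi(n).
Divisors of 72: 1, 2, 3, 4, 6, 8, 9, 12, 18, 24, 36, 72
Repeated squaring mod 91: 11^1 = 11, 11^2 = 30, 11^4 = 81, 11^8 = 9, 11^16 = 81, 11^32 = 9, 11^64 = 81
Test divisors in increasing order:
  k=1: 11^1 = 11 mod 91
  k=2: 11^2 = 30 mod 91
  k=3: 11^3 = 30 * 11 = 57 mod 91
  k=4: 11^4 = 81 mod 91
  k=6: 11^6 = 81 * 30 = 64 mod 91
  k=8: 11^8 = 9 mod 91
  k=9: 11^9 = 9 * 11 = 8 mod 91
  k=12: 11^12 = 9 * 81 = 1 mod 91  <- first divisor giving 1
Order = 12

12


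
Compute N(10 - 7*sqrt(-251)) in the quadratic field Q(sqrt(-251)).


N(a + b*sqrt(d)) = a^2 - d*b^2
= (10)^2 - (-251)*(-7)^2
= 100 + 12299
= 12399

12399


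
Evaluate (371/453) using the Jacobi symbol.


Compute (371/453) via quadratic reciprocity:
  reciprocity: (371/453) -> +(453/371)
  reduce: (82/371)
  pull out 2: (2/371) = -1  (since 371 mod 8 = 3)
  reciprocity: (41/371) -> +(371/41)
  reduce: (2/41)
  pull out 2: (2/41) = +1  (since 41 mod 8 = 1)
  (1/41) = 1
Product of signs = -1

-1


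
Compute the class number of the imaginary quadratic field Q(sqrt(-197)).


K = Q(sqrt(-197)). d mod 4 = 3, so D = disc(K) = 4d = -788
h(K) equals the number of primitive reduced positive-definite forms (a, b, c) = a*x^2 + b*x*y + c*y^2 with b^2 - 4ac = D,
where reduced means |b| <= a <= c, with b >= 0 whenever |b| = a or a = c, and primitive means gcd(a, b, c) = 1.
Reduced forces 3a^2 <= |D| = 788, so 1 <= a <= 16; b must have the parity of D, and c = (b^2 - D)/(4a) must be an integer >= a.
Enumerate a = 1..16, b in [-a, a]:
  a=1: (1, 0, 197)  [1]
  a=2: (2, 2, 99)  [1]
  a=3: (3, -2, 66), (3, 2, 66)  [2]
  a=4..5: none
  a=6: (6, -2, 33), (6, 2, 33)  [2]
  a=7..8: none
  a=9: (9, -2, 22), (9, 2, 22)  [2]
  a=10: none
  a=11: (11, -2, 18), (11, 2, 18)  [2]
  a=12..16: none
Total reduced forms: 1 + 1 + 2 + 2 + 2 + 2 = 10
h = 10

10


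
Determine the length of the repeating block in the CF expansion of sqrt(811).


Run the CF algorithm for sqrt(811).
a_0 = floor(sqrt(811)) = 28; set m_0=0, q_0=1.
Recurrence: m' = q*a - m,  q' = (d - m'^2)/q,  a' = floor((a_0 + m')/q').
  step 1: m=28, q=27, a=2
  step 2: m=26, q=5, a=10
  step 3: m=24, q=47, a=1
  step 4: m=23, q=6, a=8
  step 5: m=25, q=31, a=1
  step 6: m=6, q=25, a=1
  step 7: m=19, q=18, a=2
  step 8: m=17, q=29, a=1
  step 9: m=12, q=23, a=1
  step 10: m=11, q=30, a=1
  step 11: m=19, q=15, a=3
  step 12: m=26, q=9, a=6
  step 13: m=28, q=3, a=18
  step 14: m=26, q=45, a=1
  step 15: m=19, q=10, a=4
  step 16: m=21, q=37, a=1
  step 17: m=16, q=15, a=2
  step 18: m=14, q=41, a=1
  step 19: m=27, q=2, a=27
  step 20: m=27, q=41, a=1
  step 21: m=14, q=15, a=2
  step 22: m=16, q=37, a=1
  step 23: m=21, q=10, a=4
  step 24: m=19, q=45, a=1
  step 25: m=26, q=3, a=18
  step 26: m=28, q=9, a=6
  step 27: m=26, q=15, a=3
  step 28: m=19, q=30, a=1
  step 29: m=11, q=23, a=1
  step 30: m=12, q=29, a=1
  step 31: m=17, q=18, a=2
  step 32: m=19, q=25, a=1
  step 33: m=6, q=31, a=1
  step 34: m=25, q=6, a=8
  step 35: m=23, q=47, a=1
  step 36: m=24, q=5, a=10
  step 37: m=26, q=27, a=2
  step 38: m=28, q=1, a=56
a_38 = 2*a_0 = 56, so the period closes here.
sqrt(811) = [28; 2, 10, 1, 8, 1, 1, 2, 1, 1, 1, 3, 6, 18, 1, 4, 1, 2, 1, 27, 1, 2, 1, 4, 1, 18, 6, 3, 1, 1, 1, 2, 1, 1, 8, 1, 10, 2, 56]
Period length = 38

38


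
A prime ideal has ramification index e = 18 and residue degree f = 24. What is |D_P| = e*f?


|D_P| = e * f
= 18 * 24
= 432

432


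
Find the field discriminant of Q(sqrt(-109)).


For K = Q(sqrt(d)) with d squarefree: disc(K) = d if d = 1 mod 4, and disc(K) = 4d if d = 2 or 3 mod 4.
Here d = -109, and d mod 4 = 3.
d = 3 mod 4, not 1 (O_K = Z[sqrt(d)]), so disc(K) = 4d = 4 * (-109) = -436

-436


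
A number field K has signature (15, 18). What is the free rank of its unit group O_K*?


By Dirichlet's unit theorem:
rank = r1 + r2 - 1
= 15 + 18 - 1
= 32

32


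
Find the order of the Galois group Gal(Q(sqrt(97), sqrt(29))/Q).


The 2 square roots of distinct primes are multiplicatively independent over Q,
so [K:Q] = 2^2 and Gal(K/Q) is isomorphic to (Z/2Z)^2.
|Gal| = 2^2 = 4

4


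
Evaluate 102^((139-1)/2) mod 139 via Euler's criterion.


p = 139 is prime and the exponent is (p-1)/2 = 69, so by Euler's criterion 102^69 = (102/139) = +1 or -1 mod 139.
Compute by square-and-multiply:
  69 = 64 + 4 + 1 (binary 1000101)
  Repeated squaring mod 139: 102^1 = 102, 102^2 = 118, 102^4 = 24, 102^8 = 20, 102^16 = 122, 102^32 = 11, 102^64 = 121
  102^69 = 102^64 * 102^4 * 102^1 = 121 * 24 * 102 mod 139
    121 * 24 = 2904 = 124 mod 139
    124 * 102 = 12648 = 138 mod 139
  102^69 = 138 mod 139
Result 138 = p - 1 = -1 mod 139: 102 is a quadratic non-residue mod 139. As a residue in [0, p-1] the value is 138.
102^69 mod 139 = 138

138


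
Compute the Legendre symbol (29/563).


p = 563 is prime, so compute (29/563) with the reciprocity algorithm (Jacobi-symbol steps: pull out 2s via (2/n), flip via reciprocity, reduce):
  reciprocity: (29/563) -> +(563/29)
  reduce: (12/29)
  pull out 2: (2/29) = -1  (since 29 mod 8 = 5)
  pull out 2: (2/29) = -1  (since 29 mod 8 = 5)
  reciprocity: (3/29) -> +(29/3)
  reduce: (2/3)
  pull out 2: (2/3) = -1  (since 3 mod 8 = 3)
  (1/3) = 1
Product of signs = -1
(29/563) = -1

-1


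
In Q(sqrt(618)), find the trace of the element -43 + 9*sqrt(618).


Tr(a + b*sqrt(d)) = (a + b*sqrt(d)) + (a - b*sqrt(d)) = 2a
= 2 * (-43)
= -86

-86


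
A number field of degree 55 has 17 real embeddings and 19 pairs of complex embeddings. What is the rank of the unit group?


By Dirichlet's unit theorem:
rank = r1 + r2 - 1
= 17 + 19 - 1
= 35

35


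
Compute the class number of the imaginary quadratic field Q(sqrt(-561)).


K = Q(sqrt(-561)). d mod 4 = 3, so D = disc(K) = 4d = -2244
h(K) equals the number of primitive reduced positive-definite forms (a, b, c) = a*x^2 + b*x*y + c*y^2 with b^2 - 4ac = D,
where reduced means |b| <= a <= c, with b >= 0 whenever |b| = a or a = c, and primitive means gcd(a, b, c) = 1.
Reduced forces 3a^2 <= |D| = 2244, so 1 <= a <= 27; b must have the parity of D, and c = (b^2 - D)/(4a) must be an integer >= a.
Enumerate a = 1..27, b in [-a, a]:
  a=1: (1, 0, 561)  [1]
  a=2: (2, 2, 281)  [1]
  a=3: (3, 0, 187)  [1]
  a=4: none
  a=5: (5, -4, 113), (5, 4, 113)  [2]
  a=6: (6, 6, 95)  [1]
  a=7..9: none
  a=10: (10, -6, 57), (10, 6, 57)  [2]
  a=11: (11, 0, 51)  [1]
  a=12..14: none
  a=15: (15, -6, 38), (15, 6, 38)  [2]
  a=16: none
  a=17: (17, 0, 33)  [1]
  a=18: none
  a=19: (19, -6, 30), (19, 6, 30)  [2]
  a=20..21: none
  a=22: (22, 22, 31)  [1]
  a=23..24: none
  a=25: (25, 16, 25)  [1]
  a=26..27: none
Total reduced forms: 1 + 1 + 1 + 2 + 1 + 2 + 1 + 2 + 1 + 2 + 1 + 1 = 16
h = 16

16


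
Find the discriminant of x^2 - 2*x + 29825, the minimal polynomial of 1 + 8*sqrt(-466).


The element 1 + 8*sqrt(-466) has minimal polynomial:
x^2 - 2*x + 29825
Discriminant = (-2)^2 - 4*(29825)
= 4 - 119300
= -119296

-119296


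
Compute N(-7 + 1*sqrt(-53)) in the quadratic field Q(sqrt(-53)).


N(a + b*sqrt(d)) = a^2 - d*b^2
= (-7)^2 - (-53)*(1)^2
= 49 + 53
= 102

102


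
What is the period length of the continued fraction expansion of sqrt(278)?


Run the CF algorithm for sqrt(278).
a_0 = floor(sqrt(278)) = 16; set m_0=0, q_0=1.
Recurrence: m' = q*a - m,  q' = (d - m'^2)/q,  a' = floor((a_0 + m')/q').
  step 1: m=16, q=22, a=1
  step 2: m=6, q=11, a=2
  step 3: m=16, q=2, a=16
  step 4: m=16, q=11, a=2
  step 5: m=6, q=22, a=1
  step 6: m=16, q=1, a=32
a_6 = 2*a_0 = 32, so the period closes here.
sqrt(278) = [16; 1, 2, 16, 2, 1, 32]
Period length = 6

6


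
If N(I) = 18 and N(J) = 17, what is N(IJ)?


N(IJ) = N(I) * N(J)
= 18 * 17
= 306

306


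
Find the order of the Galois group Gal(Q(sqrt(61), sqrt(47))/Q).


The 2 square roots of distinct primes are multiplicatively independent over Q,
so [K:Q] = 2^2 and Gal(K/Q) is isomorphic to (Z/2Z)^2.
|Gal| = 2^2 = 4

4


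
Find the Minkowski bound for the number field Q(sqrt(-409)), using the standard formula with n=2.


d = -409, d mod 4 = 3, so disc(K) = 4d = -1636; |disc(K)| = 1636
Imaginary quadratic field, so n = 2, s = r2 = 1, r1 = 0
M = (n!/n^n) * (4/pi)^s * sqrt(|disc(K)|) = (2!/2^2) * (4/pi)^1 * sqrt(1636)
= 0.5 * 1.273240 * 40.447497
= 25.7497

25.7497


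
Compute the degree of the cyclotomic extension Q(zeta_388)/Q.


The degree equals Euler's totient phi(388).
388 = 2^2 * 97
phi(388) = 192

192


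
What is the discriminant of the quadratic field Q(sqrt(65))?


For K = Q(sqrt(d)) with d squarefree: disc(K) = d if d = 1 mod 4, and disc(K) = 4d if d = 2 or 3 mod 4.
Here d = 65, and d mod 4 = 1.
d = 1 mod 4 (O_K = Z[(1+sqrt(d))/2]), so disc(K) = d = 65

65


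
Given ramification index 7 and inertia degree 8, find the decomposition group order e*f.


|D_P| = e * f
= 7 * 8
= 56

56


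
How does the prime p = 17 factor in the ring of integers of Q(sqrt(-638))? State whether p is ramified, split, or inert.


K = Q(sqrt(-638)). Since d mod 4 = 2, disc(K) = -2552.
Check p | disc: -2552 mod 17 = 15.
p does not divide disc. Compute Legendre symbol (d/p):
8^((17-1)/2) mod 17 = 1
(d/p) = 1, so p splits: (p) = P*P' with e=1, f=1, g=2.
Therefore p is split.

split


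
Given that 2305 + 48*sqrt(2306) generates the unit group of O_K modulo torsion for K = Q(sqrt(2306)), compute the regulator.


epsilon = 2305 + 48*sqrt(2306)
= 4609.9998
R = ln(4609.9998)
= 8.4360

8.4360
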